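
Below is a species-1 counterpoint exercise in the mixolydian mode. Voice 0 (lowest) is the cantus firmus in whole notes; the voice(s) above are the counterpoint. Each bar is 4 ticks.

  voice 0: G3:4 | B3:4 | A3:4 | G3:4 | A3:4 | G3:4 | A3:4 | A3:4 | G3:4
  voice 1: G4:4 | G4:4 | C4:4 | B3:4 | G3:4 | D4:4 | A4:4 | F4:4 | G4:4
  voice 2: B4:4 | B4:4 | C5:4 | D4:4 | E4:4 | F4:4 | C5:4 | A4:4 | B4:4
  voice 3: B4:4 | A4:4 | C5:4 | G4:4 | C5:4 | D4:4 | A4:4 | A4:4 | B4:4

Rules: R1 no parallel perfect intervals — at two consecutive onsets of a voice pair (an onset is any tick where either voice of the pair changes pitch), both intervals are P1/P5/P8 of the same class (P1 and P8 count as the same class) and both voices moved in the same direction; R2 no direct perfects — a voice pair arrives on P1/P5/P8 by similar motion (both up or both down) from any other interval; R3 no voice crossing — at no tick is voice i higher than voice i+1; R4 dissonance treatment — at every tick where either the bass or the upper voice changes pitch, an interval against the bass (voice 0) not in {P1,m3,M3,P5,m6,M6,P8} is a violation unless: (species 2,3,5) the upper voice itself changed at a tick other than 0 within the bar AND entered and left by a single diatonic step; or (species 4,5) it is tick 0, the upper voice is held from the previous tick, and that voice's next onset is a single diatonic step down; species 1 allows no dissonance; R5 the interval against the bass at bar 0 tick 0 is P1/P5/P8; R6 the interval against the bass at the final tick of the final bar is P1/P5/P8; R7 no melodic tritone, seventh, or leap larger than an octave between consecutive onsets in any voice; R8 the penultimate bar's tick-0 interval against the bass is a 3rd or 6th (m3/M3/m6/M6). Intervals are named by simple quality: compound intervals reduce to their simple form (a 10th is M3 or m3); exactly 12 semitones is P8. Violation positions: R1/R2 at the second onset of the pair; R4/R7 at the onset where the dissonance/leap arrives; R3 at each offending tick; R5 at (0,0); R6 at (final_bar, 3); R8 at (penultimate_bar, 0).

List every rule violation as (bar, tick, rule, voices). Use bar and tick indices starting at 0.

(0, 0, R5, (0, 2))
(0, 0, R5, (0, 3))
(1, 0, R3, (2, 3))
(1, 0, R4, (0, 3))
(1, 1, R3, (2, 3))
(1, 2, R3, (2, 3))
(1, 3, R3, (2, 3))
(2, 0, R2, (2, 3))
(3, 0, R2, (0, 2))
(3, 0, R2, (0, 3))
(3, 0, R7, (2,))
(4, 0, R1, (0, 2))
(4, 0, R3, (0, 1))
(4, 0, R4, (0, 1))
(4, 1, R3, (0, 1))
(4, 2, R3, (0, 1))
(4, 3, R3, (0, 1))
(5, 0, R2, (0, 3))
(5, 0, R3, (2, 3))
(5, 0, R4, (0, 2))
(5, 0, R7, (3,))
(5, 1, R3, (2, 3))
(5, 2, R3, (2, 3))
(5, 3, R3, (2, 3))
(6, 0, R1, (1, 3))
(6, 0, R2, (0, 1))
(6, 0, R2, (0, 3))
(6, 0, R3, (2, 3))
(6, 1, R3, (2, 3))
(6, 2, R3, (2, 3))
(6, 3, R3, (2, 3))
(7, 0, R8, (0, 2))
(7, 0, R8, (0, 3))
(8, 0, R1, (2, 3))
(8, 3, R6, (0, 2))
(8, 3, R6, (0, 3))

bar 0: v0=G3 v1=G4 v2=B4 v3=B4 downbeat M3
bar 1: v0=B3 v1=G4 v2=B4 v3=A4 downbeat m7
bar 2: v0=A3 v1=C4 v2=C5 v3=C5 downbeat m3
bar 3: v0=G3 v1=B3 v2=D4 v3=G4 downbeat P8
bar 4: v0=A3 v1=G3 v2=E4 v3=C5 downbeat m3
bar 5: v0=G3 v1=D4 v2=F4 v3=D4 downbeat P5
bar 6: v0=A3 v1=A4 v2=C5 v3=A4 downbeat P8
bar 7: v0=A3 v1=F4 v2=A4 v3=A4 downbeat P8
bar 8: v0=G3 v1=G4 v2=B4 v3=B4 downbeat M3
  -> R5 @ bar 0 tick 0 v(0, 2): opens on M3
  -> R5 @ bar 0 tick 0 v(0, 3): opens on M3
  -> R3 @ bar 1 tick 0 v(2, 3): B4 above A4
  -> R4 @ bar 1 tick 0 v(0, 3): B3/A4 m7 untreated
  -> R3 @ bar 1 tick 1 v(2, 3): B4 above A4
  -> R3 @ bar 1 tick 2 v(2, 3): B4 above A4
  -> R3 @ bar 1 tick 3 v(2, 3): B4 above A4
  -> R2 @ bar 2 tick 0 v(2, 3): B4/A4 M2 -> C5/C5 P1 similar
  -> R2 @ bar 3 tick 0 v(0, 2): A3/C5 m3 -> G3/D4 P5 similar
  -> R2 @ bar 3 tick 0 v(0, 3): A3/C5 m3 -> G3/G4 P8 similar
  -> R7 @ bar 3 tick 0 v(2,): C5->D4 leap 10st
  -> R1 @ bar 4 tick 0 v(0, 2): G3/D4 P5 -> A3/E4 P5 similar
  -> R3 @ bar 4 tick 0 v(0, 1): A3 above G3
  -> R4 @ bar 4 tick 0 v(0, 1): A3/G3 M2 untreated
  -> R3 @ bar 4 tick 1 v(0, 1): A3 above G3
  -> R3 @ bar 4 tick 2 v(0, 1): A3 above G3
  -> R3 @ bar 4 tick 3 v(0, 1): A3 above G3
  -> R2 @ bar 5 tick 0 v(0, 3): A3/C5 m3 -> G3/D4 P5 similar
  -> R3 @ bar 5 tick 0 v(2, 3): F4 above D4
  -> R4 @ bar 5 tick 0 v(0, 2): G3/F4 m7 untreated
  -> R7 @ bar 5 tick 0 v(3,): C5->D4 leap 10st
  -> R3 @ bar 5 tick 1 v(2, 3): F4 above D4
  -> R3 @ bar 5 tick 2 v(2, 3): F4 above D4
  -> R3 @ bar 5 tick 3 v(2, 3): F4 above D4
  -> R1 @ bar 6 tick 0 v(1, 3): D4/D4 P1 -> A4/A4 P1 similar
  -> R2 @ bar 6 tick 0 v(0, 1): G3/D4 P5 -> A3/A4 P8 similar
  -> R2 @ bar 6 tick 0 v(0, 3): G3/D4 P5 -> A3/A4 P8 similar
  -> R3 @ bar 6 tick 0 v(2, 3): C5 above A4
  -> R3 @ bar 6 tick 1 v(2, 3): C5 above A4
  -> R3 @ bar 6 tick 2 v(2, 3): C5 above A4
  -> R3 @ bar 6 tick 3 v(2, 3): C5 above A4
  -> R8 @ bar 7 tick 0 v(0, 2): penult P8 not 3rd/6th
  -> R8 @ bar 7 tick 0 v(0, 3): penult P8 not 3rd/6th
  -> R1 @ bar 8 tick 0 v(2, 3): A4/A4 P1 -> B4/B4 P1 similar
  -> R6 @ bar 8 tick 3 v(0, 2): closes on M3
  -> R6 @ bar 8 tick 3 v(0, 3): closes on M3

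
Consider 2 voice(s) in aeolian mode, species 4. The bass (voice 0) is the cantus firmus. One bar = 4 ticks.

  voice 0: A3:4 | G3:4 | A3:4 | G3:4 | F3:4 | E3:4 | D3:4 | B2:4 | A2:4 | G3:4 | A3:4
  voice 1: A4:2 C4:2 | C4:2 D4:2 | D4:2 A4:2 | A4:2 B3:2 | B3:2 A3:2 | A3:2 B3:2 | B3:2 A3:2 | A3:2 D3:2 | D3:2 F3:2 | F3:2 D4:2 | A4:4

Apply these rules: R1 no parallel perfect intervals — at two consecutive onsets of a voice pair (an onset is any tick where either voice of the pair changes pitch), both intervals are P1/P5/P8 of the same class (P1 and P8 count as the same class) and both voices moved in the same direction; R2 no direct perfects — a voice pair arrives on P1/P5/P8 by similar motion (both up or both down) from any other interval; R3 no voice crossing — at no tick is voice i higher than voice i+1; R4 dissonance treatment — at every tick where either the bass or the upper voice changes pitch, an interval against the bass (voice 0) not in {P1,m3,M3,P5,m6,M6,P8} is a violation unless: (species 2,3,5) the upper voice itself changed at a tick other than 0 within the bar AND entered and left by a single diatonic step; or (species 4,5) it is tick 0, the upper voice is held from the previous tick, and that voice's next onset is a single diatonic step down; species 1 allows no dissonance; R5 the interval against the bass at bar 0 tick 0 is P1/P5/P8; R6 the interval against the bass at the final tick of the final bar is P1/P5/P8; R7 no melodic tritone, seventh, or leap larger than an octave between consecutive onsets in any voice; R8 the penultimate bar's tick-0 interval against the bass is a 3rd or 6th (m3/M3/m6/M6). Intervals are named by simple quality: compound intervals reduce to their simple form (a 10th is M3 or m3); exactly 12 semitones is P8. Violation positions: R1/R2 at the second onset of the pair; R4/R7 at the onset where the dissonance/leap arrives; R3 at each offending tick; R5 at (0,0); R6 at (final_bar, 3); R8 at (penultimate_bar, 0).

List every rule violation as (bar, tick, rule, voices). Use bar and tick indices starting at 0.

bar 0: v0=A3 v1=A4 downbeat P8
bar 1: v0=G3 v1=C4 downbeat P4
bar 2: v0=A3 v1=D4 downbeat P4
bar 3: v0=G3 v1=A4 downbeat M2
bar 4: v0=F3 v1=B3 downbeat TT
bar 5: v0=E3 v1=A3 downbeat P4
bar 6: v0=D3 v1=B3 downbeat M6
bar 7: v0=B2 v1=A3 downbeat m7
bar 8: v0=A2 v1=D3 downbeat P4
bar 9: v0=G3 v1=F3 downbeat M2
bar 10: v0=A3 v1=A4 downbeat P8
  -> R4 @ bar 1 tick 0 v(0, 1): G3/C4 P4 untreated
  -> R4 @ bar 2 tick 0 v(0, 1): A3/D4 P4 untreated
  -> R4 @ bar 3 tick 0 v(0, 1): G3/A4 M2 untreated
  -> R7 @ bar 3 tick 2 v(1,): A4->B3 leap 10st
  -> R4 @ bar 5 tick 0 v(0, 1): E3/A3 P4 untreated
  -> R4 @ bar 7 tick 0 v(0, 1): B2/A3 m7 untreated
  -> R4 @ bar 8 tick 0 v(0, 1): A2/D3 P4 untreated
  -> R3 @ bar 9 tick 0 v(0, 1): G3 above F3
  -> R4 @ bar 9 tick 0 v(0, 1): G3/F3 M2 untreated
  -> R7 @ bar 9 tick 0 v(0,): A2->G3 leap 10st
  -> R8 @ bar 9 tick 0 v(0, 1): penult M2 not 3rd/6th
  -> R3 @ bar 9 tick 1 v(0, 1): G3 above F3
  -> R2 @ bar 10 tick 0 v(0, 1): G3/D4 P5 -> A3/A4 P8 similar

(1, 0, R4, (0, 1))
(2, 0, R4, (0, 1))
(3, 0, R4, (0, 1))
(3, 2, R7, (1,))
(5, 0, R4, (0, 1))
(7, 0, R4, (0, 1))
(8, 0, R4, (0, 1))
(9, 0, R3, (0, 1))
(9, 0, R4, (0, 1))
(9, 0, R7, (0,))
(9, 0, R8, (0, 1))
(9, 1, R3, (0, 1))
(10, 0, R2, (0, 1))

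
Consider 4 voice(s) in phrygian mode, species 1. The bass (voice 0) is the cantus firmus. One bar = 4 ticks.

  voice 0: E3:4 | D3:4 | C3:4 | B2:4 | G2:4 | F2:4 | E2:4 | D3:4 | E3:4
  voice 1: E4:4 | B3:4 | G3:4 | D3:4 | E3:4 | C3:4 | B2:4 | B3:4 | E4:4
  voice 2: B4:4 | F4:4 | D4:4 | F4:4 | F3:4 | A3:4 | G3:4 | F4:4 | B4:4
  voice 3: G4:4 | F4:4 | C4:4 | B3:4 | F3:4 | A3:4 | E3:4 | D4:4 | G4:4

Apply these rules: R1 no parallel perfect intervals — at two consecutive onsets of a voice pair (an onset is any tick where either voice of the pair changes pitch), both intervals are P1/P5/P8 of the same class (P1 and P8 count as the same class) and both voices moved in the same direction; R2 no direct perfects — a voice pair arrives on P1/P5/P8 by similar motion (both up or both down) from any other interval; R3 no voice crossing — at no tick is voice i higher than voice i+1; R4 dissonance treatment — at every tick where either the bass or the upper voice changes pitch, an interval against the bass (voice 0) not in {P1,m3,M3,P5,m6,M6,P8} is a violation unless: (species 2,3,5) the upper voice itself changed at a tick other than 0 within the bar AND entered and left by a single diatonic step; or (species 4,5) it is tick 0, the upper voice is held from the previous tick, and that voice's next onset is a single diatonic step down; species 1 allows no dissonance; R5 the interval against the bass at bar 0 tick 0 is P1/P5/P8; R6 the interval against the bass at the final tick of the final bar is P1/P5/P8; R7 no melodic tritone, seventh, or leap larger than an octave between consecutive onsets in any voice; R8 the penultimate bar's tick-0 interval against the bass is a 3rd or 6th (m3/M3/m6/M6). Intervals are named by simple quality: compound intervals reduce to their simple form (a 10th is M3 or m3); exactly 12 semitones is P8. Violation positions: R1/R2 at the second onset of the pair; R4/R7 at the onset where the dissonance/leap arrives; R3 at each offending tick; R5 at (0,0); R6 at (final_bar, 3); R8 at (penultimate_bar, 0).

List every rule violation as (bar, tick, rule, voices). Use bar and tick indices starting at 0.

(0, 0, R3, (2, 3))
(0, 0, R5, (0, 3))
(0, 1, R3, (2, 3))
(0, 2, R3, (2, 3))
(0, 3, R3, (2, 3))
(1, 0, R2, (2, 3))
(1, 0, R7, (2,))
(2, 0, R2, (0, 1))
(2, 0, R2, (0, 3))
(2, 0, R2, (1, 2))
(2, 0, R3, (2, 3))
(2, 0, R4, (0, 2))
(2, 1, R3, (2, 3))
(2, 2, R3, (2, 3))
(2, 3, R3, (2, 3))
(3, 0, R1, (0, 3))
(3, 0, R3, (2, 3))
(3, 0, R4, (0, 2))
(3, 1, R3, (2, 3))
(3, 2, R3, (2, 3))
(3, 3, R3, (2, 3))
(4, 0, R2, (2, 3))
(4, 0, R4, (0, 2))
(4, 0, R4, (0, 3))
(4, 0, R7, (3,))
(5, 0, R1, (2, 3))
(5, 0, R2, (0, 1))
(6, 0, R1, (0, 1))
(6, 0, R2, (0, 3))
(6, 0, R3, (2, 3))
(6, 1, R3, (2, 3))
(6, 2, R3, (2, 3))
(6, 3, R3, (2, 3))
(7, 0, R1, (0, 3))
(7, 0, R3, (2, 3))
(7, 0, R7, (0,))
(7, 0, R7, (2,))
(7, 0, R7, (3,))
(7, 0, R8, (0, 3))
(7, 1, R3, (2, 3))
(7, 2, R3, (2, 3))
(7, 3, R3, (2, 3))
(8, 0, R2, (0, 1))
(8, 0, R2, (0, 2))
(8, 0, R2, (1, 2))
(8, 0, R3, (2, 3))
(8, 0, R7, (2,))
(8, 1, R3, (2, 3))
(8, 2, R3, (2, 3))
(8, 3, R3, (2, 3))
(8, 3, R6, (0, 3))

bar 0: v0=E3 v1=E4 v2=B4 v3=G4 downbeat m3
bar 1: v0=D3 v1=B3 v2=F4 v3=F4 downbeat m3
bar 2: v0=C3 v1=G3 v2=D4 v3=C4 downbeat P8
bar 3: v0=B2 v1=D3 v2=F4 v3=B3 downbeat P8
bar 4: v0=G2 v1=E3 v2=F3 v3=F3 downbeat m7
bar 5: v0=F2 v1=C3 v2=A3 v3=A3 downbeat M3
bar 6: v0=E2 v1=B2 v2=G3 v3=E3 downbeat P8
bar 7: v0=D3 v1=B3 v2=F4 v3=D4 downbeat P8
bar 8: v0=E3 v1=E4 v2=B4 v3=G4 downbeat m3
  -> R3 @ bar 0 tick 0 v(2, 3): B4 above G4
  -> R5 @ bar 0 tick 0 v(0, 3): opens on m3
  -> R3 @ bar 0 tick 1 v(2, 3): B4 above G4
  -> R3 @ bar 0 tick 2 v(2, 3): B4 above G4
  -> R3 @ bar 0 tick 3 v(2, 3): B4 above G4
  -> R2 @ bar 1 tick 0 v(2, 3): B4/G4 M3 -> F4/F4 P1 similar
  -> R7 @ bar 1 tick 0 v(2,): B4->F4 leap 6st
  -> R2 @ bar 2 tick 0 v(0, 1): D3/B3 M6 -> C3/G3 P5 similar
  -> R2 @ bar 2 tick 0 v(0, 3): D3/F4 m3 -> C3/C4 P8 similar
  -> R2 @ bar 2 tick 0 v(1, 2): B3/F4 TT -> G3/D4 P5 similar
  -> R3 @ bar 2 tick 0 v(2, 3): D4 above C4
  -> R4 @ bar 2 tick 0 v(0, 2): C3/D4 M2 untreated
  -> R3 @ bar 2 tick 1 v(2, 3): D4 above C4
  -> R3 @ bar 2 tick 2 v(2, 3): D4 above C4
  -> R3 @ bar 2 tick 3 v(2, 3): D4 above C4
  -> R1 @ bar 3 tick 0 v(0, 3): C3/C4 P8 -> B2/B3 P8 similar
  -> R3 @ bar 3 tick 0 v(2, 3): F4 above B3
  -> R4 @ bar 3 tick 0 v(0, 2): B2/F4 TT untreated
  -> R3 @ bar 3 tick 1 v(2, 3): F4 above B3
  -> R3 @ bar 3 tick 2 v(2, 3): F4 above B3
  -> R3 @ bar 3 tick 3 v(2, 3): F4 above B3
  -> R2 @ bar 4 tick 0 v(2, 3): F4/B3 TT -> F3/F3 P1 similar
  -> R4 @ bar 4 tick 0 v(0, 2): G2/F3 m7 untreated
  -> R4 @ bar 4 tick 0 v(0, 3): G2/F3 m7 untreated
  -> R7 @ bar 4 tick 0 v(3,): B3->F3 leap 6st
  -> R1 @ bar 5 tick 0 v(2, 3): F3/F3 P1 -> A3/A3 P1 similar
  -> R2 @ bar 5 tick 0 v(0, 1): G2/E3 M6 -> F2/C3 P5 similar
  -> R1 @ bar 6 tick 0 v(0, 1): F2/C3 P5 -> E2/B2 P5 similar
  -> R2 @ bar 6 tick 0 v(0, 3): F2/A3 M3 -> E2/E3 P8 similar
  -> R3 @ bar 6 tick 0 v(2, 3): G3 above E3
  -> R3 @ bar 6 tick 1 v(2, 3): G3 above E3
  -> R3 @ bar 6 tick 2 v(2, 3): G3 above E3
  -> R3 @ bar 6 tick 3 v(2, 3): G3 above E3
  -> R1 @ bar 7 tick 0 v(0, 3): E2/E3 P8 -> D3/D4 P8 similar
  -> R3 @ bar 7 tick 0 v(2, 3): F4 above D4
  -> R7 @ bar 7 tick 0 v(0,): E2->D3 leap 10st
  -> R7 @ bar 7 tick 0 v(2,): G3->F4 leap 10st
  -> R7 @ bar 7 tick 0 v(3,): E3->D4 leap 10st
  -> R8 @ bar 7 tick 0 v(0, 3): penult P8 not 3rd/6th
  -> R3 @ bar 7 tick 1 v(2, 3): F4 above D4
  -> R3 @ bar 7 tick 2 v(2, 3): F4 above D4
  -> R3 @ bar 7 tick 3 v(2, 3): F4 above D4
  -> R2 @ bar 8 tick 0 v(0, 1): D3/B3 M6 -> E3/E4 P8 similar
  -> R2 @ bar 8 tick 0 v(0, 2): D3/F4 m3 -> E3/B4 P5 similar
  -> R2 @ bar 8 tick 0 v(1, 2): B3/F4 TT -> E4/B4 P5 similar
  -> R3 @ bar 8 tick 0 v(2, 3): B4 above G4
  -> R7 @ bar 8 tick 0 v(2,): F4->B4 leap 6st
  -> R3 @ bar 8 tick 1 v(2, 3): B4 above G4
  -> R3 @ bar 8 tick 2 v(2, 3): B4 above G4
  -> R3 @ bar 8 tick 3 v(2, 3): B4 above G4
  -> R6 @ bar 8 tick 3 v(0, 3): closes on m3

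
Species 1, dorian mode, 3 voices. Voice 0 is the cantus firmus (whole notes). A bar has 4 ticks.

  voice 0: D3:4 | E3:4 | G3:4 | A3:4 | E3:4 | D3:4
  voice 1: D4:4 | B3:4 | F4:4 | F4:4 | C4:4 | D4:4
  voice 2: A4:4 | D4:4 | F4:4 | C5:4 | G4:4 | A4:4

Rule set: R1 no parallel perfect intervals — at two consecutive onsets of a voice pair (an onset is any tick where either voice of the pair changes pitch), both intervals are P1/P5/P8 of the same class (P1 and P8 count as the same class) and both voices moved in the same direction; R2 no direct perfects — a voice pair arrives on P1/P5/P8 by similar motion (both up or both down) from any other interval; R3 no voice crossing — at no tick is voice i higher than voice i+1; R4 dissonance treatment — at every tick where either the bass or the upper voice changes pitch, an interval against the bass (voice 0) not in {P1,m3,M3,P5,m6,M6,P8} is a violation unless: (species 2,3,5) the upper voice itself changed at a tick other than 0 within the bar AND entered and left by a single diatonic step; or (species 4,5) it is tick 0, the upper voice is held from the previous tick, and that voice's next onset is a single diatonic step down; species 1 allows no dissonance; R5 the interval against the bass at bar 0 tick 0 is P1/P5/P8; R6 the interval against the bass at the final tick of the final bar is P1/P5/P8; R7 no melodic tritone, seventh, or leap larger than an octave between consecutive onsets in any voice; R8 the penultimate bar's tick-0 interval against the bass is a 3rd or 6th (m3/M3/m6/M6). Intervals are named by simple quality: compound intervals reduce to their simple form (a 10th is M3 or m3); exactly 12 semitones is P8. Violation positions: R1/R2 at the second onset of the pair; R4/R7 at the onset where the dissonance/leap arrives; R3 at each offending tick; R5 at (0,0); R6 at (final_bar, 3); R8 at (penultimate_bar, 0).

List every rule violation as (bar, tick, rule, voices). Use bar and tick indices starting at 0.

bar 0: v0=D3 v1=D4 v2=A4 downbeat P5
bar 1: v0=E3 v1=B3 v2=D4 downbeat m7
bar 2: v0=G3 v1=F4 v2=F4 downbeat m7
bar 3: v0=A3 v1=F4 v2=C5 downbeat m3
bar 4: v0=E3 v1=C4 v2=G4 downbeat m3
bar 5: v0=D3 v1=D4 v2=A4 downbeat P5
  -> R4 @ bar 1 tick 0 v(0, 2): E3/D4 m7 untreated
  -> R2 @ bar 2 tick 0 v(1, 2): B3/D4 m3 -> F4/F4 P1 similar
  -> R4 @ bar 2 tick 0 v(0, 1): G3/F4 m7 untreated
  -> R4 @ bar 2 tick 0 v(0, 2): G3/F4 m7 untreated
  -> R7 @ bar 2 tick 0 v(1,): B3->F4 leap 6st
  -> R1 @ bar 4 tick 0 v(1, 2): F4/C5 P5 -> C4/G4 P5 similar
  -> R1 @ bar 5 tick 0 v(1, 2): C4/G4 P5 -> D4/A4 P5 similar

(1, 0, R4, (0, 2))
(2, 0, R2, (1, 2))
(2, 0, R4, (0, 1))
(2, 0, R4, (0, 2))
(2, 0, R7, (1,))
(4, 0, R1, (1, 2))
(5, 0, R1, (1, 2))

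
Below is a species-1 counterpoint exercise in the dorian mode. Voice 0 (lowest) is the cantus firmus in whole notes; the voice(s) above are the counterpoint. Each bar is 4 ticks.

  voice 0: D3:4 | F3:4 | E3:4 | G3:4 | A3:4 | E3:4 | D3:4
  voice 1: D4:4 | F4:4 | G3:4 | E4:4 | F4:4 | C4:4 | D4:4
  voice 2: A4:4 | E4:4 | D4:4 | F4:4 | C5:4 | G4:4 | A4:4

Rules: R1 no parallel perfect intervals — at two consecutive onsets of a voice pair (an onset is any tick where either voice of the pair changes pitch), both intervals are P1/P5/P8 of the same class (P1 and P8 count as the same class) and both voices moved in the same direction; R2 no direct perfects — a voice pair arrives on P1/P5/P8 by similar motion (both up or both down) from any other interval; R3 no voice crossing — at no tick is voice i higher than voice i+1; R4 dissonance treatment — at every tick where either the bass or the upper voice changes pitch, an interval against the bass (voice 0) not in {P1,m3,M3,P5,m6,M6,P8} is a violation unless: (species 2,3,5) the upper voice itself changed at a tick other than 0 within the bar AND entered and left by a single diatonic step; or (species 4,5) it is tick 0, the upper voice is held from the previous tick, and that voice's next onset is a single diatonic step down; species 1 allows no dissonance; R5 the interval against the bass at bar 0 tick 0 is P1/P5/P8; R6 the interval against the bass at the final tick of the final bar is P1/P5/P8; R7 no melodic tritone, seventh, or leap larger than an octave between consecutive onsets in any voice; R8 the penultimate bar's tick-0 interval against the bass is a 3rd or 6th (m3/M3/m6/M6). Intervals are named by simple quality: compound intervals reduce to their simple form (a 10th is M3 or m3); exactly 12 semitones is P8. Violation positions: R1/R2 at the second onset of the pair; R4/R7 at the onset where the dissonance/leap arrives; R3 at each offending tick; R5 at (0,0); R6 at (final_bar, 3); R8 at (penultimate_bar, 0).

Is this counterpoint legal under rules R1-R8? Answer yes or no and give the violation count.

No (13 violations)

bar 0: v0=D3 v1=D4 v2=A4 (P5)
bar 1: v0=F3 v1=F4 v2=E4 (M7)
bar 2: v0=E3 v1=G3 v2=D4 (m7)
bar 3: v0=G3 v1=E4 v2=F4 (m7)
bar 4: v0=A3 v1=F4 v2=C5 (m3)
bar 5: v0=E3 v1=C4 v2=G4 (m3)
bar 6: v0=D3 v1=D4 v2=A4 (P5)
  R1 @ bar1.0: D3/D4 P8 -> F3/F4 P8 similar
  R3 @ bar1.0: F4 above E4
  R4 @ bar1.0: F3/E4 M7 untreated
  R3 @ bar1.1: F4 above E4
  R3 @ bar1.2: F4 above E4
  R3 @ bar1.3: F4 above E4
  R2 @ bar2.0: F4/E4 m2 -> G3/D4 P5 similar
  R4 @ bar2.0: E3/D4 m7 untreated
  R7 @ bar2.0: F4->G3 leap 10st
  R4 @ bar3.0: G3/F4 m7 untreated
  R2 @ bar4.0: E4/F4 m2 -> F4/C5 P5 similar
  R1 @ bar5.0: F4/C5 P5 -> C4/G4 P5 similar
  R1 @ bar6.0: C4/G4 P5 -> D4/A4 P5 similar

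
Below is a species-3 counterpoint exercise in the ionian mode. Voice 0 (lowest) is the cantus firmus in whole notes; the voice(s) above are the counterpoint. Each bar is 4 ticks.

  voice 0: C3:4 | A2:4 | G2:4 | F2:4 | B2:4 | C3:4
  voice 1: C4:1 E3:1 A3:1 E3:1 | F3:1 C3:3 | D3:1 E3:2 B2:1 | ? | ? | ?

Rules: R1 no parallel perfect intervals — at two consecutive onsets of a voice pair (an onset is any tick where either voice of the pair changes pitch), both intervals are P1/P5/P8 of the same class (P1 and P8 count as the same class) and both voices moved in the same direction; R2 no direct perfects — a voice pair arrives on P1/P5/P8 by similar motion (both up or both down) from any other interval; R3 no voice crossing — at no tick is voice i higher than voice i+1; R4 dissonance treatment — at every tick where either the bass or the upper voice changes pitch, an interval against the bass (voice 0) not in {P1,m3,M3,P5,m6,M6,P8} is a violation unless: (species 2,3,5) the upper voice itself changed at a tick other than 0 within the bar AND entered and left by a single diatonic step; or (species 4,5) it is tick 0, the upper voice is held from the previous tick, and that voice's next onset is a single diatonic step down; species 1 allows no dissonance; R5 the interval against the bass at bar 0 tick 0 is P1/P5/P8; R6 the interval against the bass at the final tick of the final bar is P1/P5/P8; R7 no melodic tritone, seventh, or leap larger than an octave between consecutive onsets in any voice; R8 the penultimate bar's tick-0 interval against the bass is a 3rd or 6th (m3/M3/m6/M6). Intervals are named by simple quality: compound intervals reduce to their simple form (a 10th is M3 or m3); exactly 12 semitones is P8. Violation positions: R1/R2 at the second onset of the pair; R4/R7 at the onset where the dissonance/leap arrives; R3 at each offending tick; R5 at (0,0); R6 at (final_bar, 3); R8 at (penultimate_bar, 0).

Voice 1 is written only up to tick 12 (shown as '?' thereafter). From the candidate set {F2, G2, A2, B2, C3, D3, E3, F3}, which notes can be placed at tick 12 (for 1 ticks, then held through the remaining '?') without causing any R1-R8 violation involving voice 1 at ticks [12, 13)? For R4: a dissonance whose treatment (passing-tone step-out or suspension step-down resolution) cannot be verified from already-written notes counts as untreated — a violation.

F2: violates R2,R7
G2: violates R4
A2: legal
B2: violates R4
C3: legal
D3: legal
E3: violates R4
F3: violates R7

{A2, C3, D3}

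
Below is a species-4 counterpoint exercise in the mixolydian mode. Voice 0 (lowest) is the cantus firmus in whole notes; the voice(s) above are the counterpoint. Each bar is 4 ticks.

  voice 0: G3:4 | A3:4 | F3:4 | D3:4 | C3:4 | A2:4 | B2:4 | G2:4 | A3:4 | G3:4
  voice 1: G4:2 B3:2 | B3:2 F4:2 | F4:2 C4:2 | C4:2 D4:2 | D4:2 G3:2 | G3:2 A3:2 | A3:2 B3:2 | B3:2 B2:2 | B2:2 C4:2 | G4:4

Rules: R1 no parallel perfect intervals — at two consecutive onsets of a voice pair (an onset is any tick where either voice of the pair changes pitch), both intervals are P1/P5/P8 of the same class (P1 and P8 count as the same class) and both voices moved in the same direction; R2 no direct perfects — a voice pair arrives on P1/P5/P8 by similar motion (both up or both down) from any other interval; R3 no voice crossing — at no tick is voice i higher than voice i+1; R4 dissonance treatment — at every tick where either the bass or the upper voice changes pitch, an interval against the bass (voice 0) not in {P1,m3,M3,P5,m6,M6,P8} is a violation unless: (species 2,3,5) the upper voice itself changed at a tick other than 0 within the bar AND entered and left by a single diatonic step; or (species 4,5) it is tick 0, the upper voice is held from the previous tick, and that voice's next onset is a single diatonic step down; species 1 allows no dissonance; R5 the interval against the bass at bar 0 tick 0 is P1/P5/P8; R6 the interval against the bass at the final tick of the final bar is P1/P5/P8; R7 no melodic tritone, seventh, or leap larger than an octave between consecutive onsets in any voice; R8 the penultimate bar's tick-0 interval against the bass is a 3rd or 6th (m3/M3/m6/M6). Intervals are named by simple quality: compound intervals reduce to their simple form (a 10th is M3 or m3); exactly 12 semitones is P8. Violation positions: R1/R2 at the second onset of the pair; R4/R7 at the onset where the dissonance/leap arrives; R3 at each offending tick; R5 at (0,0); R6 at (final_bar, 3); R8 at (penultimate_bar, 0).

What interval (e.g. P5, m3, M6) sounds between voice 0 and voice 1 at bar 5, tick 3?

voice 0=A2 voice 1=A3 -> P8

P8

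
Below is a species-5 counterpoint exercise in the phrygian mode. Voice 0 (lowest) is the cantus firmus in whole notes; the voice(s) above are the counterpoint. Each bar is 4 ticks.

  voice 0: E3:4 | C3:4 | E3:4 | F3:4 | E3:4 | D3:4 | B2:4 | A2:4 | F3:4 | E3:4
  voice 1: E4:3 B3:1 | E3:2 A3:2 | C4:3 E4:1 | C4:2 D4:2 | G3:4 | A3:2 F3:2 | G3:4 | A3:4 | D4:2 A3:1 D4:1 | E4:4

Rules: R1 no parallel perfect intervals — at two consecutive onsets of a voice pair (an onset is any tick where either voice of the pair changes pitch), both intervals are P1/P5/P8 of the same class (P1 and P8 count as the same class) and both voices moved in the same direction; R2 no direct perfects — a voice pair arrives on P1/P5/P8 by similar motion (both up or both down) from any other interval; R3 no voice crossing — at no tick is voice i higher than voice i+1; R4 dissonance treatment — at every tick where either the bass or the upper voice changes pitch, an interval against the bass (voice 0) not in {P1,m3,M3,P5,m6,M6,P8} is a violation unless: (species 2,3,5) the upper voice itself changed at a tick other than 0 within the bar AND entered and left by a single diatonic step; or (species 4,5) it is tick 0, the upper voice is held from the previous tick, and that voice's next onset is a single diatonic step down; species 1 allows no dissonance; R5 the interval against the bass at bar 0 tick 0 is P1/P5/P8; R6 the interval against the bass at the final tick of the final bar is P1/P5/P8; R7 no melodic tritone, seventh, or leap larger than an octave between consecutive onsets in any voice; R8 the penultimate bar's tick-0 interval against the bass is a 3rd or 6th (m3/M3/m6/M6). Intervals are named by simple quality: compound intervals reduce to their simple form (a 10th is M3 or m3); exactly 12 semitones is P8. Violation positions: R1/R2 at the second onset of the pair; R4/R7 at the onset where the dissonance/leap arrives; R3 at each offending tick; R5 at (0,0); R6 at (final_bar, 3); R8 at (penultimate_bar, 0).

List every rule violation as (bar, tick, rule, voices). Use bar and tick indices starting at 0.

No violations across 10 bars (E3..E3 vs E4..E4).

bar 0: v0=E3 v1=E4 downbeat P8
bar 1: v0=C3 v1=E3 downbeat M3
bar 2: v0=E3 v1=C4 downbeat m6
bar 3: v0=F3 v1=C4 downbeat P5
bar 4: v0=E3 v1=G3 downbeat m3
bar 5: v0=D3 v1=A3 downbeat P5
bar 6: v0=B2 v1=G3 downbeat m6
bar 7: v0=A2 v1=A3 downbeat P8
bar 8: v0=F3 v1=D4 downbeat M6
bar 9: v0=E3 v1=E4 downbeat P8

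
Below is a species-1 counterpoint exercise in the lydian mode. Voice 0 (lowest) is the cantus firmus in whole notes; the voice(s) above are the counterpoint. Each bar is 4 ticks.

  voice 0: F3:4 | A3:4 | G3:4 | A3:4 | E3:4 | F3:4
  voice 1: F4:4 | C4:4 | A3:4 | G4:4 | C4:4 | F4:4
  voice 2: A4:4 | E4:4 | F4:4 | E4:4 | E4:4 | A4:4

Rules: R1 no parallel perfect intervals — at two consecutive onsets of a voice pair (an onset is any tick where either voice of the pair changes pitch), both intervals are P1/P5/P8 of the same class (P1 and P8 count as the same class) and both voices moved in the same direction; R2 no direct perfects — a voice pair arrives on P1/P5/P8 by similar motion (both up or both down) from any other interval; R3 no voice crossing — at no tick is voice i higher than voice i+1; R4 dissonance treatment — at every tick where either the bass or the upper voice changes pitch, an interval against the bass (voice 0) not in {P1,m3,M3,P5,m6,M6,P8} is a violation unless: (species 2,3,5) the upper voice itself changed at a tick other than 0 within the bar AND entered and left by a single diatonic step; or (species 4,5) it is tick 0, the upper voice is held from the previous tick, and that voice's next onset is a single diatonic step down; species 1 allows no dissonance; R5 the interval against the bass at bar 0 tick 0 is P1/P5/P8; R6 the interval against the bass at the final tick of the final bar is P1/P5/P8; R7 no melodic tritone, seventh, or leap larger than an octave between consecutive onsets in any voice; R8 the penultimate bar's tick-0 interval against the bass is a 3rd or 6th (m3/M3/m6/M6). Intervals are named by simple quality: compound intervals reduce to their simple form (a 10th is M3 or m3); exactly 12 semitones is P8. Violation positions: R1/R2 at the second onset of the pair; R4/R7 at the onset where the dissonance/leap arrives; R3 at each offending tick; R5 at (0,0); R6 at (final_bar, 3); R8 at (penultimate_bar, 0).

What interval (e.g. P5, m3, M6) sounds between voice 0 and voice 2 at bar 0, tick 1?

voice 0=F3 voice 2=A4 -> M3

M3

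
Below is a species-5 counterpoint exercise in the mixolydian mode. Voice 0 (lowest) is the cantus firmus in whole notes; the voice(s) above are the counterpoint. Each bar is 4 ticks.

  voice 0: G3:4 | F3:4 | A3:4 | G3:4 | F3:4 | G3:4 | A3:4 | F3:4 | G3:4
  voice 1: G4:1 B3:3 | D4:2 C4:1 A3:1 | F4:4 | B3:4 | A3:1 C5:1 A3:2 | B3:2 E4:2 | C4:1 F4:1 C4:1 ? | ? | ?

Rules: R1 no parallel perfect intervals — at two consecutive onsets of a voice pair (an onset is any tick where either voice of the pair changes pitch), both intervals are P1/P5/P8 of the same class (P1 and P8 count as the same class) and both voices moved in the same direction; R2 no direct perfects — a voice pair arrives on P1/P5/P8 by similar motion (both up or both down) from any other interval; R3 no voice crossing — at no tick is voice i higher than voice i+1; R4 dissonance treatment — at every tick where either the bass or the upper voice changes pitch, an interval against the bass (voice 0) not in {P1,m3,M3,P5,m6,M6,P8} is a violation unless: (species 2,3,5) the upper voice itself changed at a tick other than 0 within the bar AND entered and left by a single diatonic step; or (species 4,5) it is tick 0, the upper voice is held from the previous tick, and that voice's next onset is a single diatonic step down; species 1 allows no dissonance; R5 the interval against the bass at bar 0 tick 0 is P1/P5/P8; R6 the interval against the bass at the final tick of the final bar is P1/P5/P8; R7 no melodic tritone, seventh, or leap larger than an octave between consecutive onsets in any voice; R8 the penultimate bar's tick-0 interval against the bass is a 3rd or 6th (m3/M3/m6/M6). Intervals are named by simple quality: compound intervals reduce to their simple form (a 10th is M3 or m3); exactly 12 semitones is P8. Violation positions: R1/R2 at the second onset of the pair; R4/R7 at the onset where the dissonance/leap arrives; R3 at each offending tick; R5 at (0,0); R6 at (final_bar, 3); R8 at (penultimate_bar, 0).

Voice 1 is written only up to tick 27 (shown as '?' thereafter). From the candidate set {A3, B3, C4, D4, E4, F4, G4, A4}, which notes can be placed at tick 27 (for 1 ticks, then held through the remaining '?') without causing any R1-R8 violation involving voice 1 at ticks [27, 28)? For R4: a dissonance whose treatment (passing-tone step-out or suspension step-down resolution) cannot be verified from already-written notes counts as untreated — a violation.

A3: legal
B3: violates R4
C4: legal
D4: violates R4
E4: legal
F4: legal
G4: violates R4
A4: legal

{A3, A4, C4, E4, F4}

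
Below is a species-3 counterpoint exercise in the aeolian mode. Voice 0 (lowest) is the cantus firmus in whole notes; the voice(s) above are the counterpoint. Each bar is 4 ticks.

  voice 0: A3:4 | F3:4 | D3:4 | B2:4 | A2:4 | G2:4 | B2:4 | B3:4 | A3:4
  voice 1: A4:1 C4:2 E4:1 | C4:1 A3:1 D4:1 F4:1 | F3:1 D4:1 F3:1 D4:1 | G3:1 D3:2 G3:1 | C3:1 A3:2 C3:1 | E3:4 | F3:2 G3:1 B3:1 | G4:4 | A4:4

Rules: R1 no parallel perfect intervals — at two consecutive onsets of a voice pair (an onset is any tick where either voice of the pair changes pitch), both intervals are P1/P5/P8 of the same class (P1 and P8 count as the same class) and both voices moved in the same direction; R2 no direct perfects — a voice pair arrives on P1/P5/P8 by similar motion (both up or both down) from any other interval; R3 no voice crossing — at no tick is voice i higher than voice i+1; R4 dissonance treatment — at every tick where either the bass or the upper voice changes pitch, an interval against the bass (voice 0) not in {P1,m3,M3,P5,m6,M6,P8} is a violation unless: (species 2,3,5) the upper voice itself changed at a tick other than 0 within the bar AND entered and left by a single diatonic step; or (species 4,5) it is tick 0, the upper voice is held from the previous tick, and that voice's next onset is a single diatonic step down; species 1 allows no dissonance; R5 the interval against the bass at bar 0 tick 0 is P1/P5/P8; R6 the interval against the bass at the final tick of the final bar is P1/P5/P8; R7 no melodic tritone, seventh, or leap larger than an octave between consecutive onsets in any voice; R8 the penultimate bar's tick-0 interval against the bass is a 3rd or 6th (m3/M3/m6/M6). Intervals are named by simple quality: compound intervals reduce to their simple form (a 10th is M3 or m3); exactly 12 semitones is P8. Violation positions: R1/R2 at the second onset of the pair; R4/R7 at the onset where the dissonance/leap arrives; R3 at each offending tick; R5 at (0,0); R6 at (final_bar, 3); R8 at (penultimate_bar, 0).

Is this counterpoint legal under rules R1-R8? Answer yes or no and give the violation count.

No (2 violations)

bar 0: v0=A3 v1=A4 (P8)
bar 1: v0=F3 v1=C4 (P5)
bar 2: v0=D3 v1=F3 (m3)
bar 3: v0=B2 v1=G3 (m6)
bar 4: v0=A2 v1=C3 (m3)
bar 5: v0=G2 v1=E3 (M6)
bar 6: v0=B2 v1=F3 (TT)
bar 7: v0=B3 v1=G4 (m6)
bar 8: v0=A3 v1=A4 (P8)
  R1 @ bar1.0: A3/E4 P5 -> F3/C4 P5 similar
  R4 @ bar6.0: B2/F3 TT untreated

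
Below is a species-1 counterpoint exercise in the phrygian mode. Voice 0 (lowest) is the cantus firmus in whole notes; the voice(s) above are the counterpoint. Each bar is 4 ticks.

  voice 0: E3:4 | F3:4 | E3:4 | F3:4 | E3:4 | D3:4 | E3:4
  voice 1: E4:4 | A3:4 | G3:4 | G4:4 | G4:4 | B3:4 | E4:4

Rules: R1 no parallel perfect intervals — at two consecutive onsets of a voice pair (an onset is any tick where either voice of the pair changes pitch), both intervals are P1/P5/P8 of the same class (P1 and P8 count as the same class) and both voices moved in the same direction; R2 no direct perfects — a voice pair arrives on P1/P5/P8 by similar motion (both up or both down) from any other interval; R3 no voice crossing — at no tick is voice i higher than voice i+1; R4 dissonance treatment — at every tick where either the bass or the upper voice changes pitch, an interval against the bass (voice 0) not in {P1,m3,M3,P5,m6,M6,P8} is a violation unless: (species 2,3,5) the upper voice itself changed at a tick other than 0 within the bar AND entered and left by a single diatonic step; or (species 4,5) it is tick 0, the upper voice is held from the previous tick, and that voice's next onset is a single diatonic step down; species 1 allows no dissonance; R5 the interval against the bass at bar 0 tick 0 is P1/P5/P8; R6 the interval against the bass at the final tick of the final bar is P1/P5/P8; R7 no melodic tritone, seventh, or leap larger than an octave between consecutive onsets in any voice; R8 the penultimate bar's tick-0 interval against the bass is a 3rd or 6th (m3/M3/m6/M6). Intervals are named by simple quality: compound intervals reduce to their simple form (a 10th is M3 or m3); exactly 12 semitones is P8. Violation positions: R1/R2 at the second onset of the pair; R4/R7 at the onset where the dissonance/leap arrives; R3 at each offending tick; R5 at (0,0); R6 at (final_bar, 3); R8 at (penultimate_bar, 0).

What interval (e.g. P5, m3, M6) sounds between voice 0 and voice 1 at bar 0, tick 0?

voice 0=E3 voice 1=E4 -> P8

P8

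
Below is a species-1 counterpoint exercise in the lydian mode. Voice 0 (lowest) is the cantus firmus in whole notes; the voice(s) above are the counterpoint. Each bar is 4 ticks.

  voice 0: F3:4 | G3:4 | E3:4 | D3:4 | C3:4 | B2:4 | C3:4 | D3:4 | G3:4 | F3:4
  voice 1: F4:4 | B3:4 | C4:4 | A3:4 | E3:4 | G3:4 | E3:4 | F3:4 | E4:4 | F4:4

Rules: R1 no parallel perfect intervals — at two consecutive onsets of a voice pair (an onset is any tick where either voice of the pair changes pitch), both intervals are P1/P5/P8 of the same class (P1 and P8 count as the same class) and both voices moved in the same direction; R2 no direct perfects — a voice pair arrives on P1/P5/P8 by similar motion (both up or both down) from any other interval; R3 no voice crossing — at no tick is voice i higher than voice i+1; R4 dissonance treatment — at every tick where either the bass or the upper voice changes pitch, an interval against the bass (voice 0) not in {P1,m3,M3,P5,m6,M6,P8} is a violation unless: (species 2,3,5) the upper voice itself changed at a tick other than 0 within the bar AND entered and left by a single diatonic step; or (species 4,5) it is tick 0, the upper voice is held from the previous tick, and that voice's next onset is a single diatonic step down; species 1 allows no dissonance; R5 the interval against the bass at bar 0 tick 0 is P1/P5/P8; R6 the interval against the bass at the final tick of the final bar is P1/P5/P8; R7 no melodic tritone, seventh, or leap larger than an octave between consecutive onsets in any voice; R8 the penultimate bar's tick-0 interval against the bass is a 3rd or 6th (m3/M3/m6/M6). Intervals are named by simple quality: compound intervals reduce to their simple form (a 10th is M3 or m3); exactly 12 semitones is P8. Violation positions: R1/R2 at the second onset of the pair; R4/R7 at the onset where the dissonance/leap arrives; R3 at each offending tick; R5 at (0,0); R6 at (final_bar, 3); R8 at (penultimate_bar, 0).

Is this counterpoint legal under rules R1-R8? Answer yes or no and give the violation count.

bar 0: v0=F3 v1=F4 (P8)
bar 1: v0=G3 v1=B3 (M3)
bar 2: v0=E3 v1=C4 (m6)
bar 3: v0=D3 v1=A3 (P5)
bar 4: v0=C3 v1=E3 (M3)
bar 5: v0=B2 v1=G3 (m6)
bar 6: v0=C3 v1=E3 (M3)
bar 7: v0=D3 v1=F3 (m3)
bar 8: v0=G3 v1=E4 (M6)
bar 9: v0=F3 v1=F4 (P8)
  R7 @ bar1.0: F4->B3 leap 6st
  R2 @ bar3.0: E3/C4 m6 -> D3/A3 P5 similar
  R7 @ bar8.0: F3->E4 leap 11st

No (3 violations)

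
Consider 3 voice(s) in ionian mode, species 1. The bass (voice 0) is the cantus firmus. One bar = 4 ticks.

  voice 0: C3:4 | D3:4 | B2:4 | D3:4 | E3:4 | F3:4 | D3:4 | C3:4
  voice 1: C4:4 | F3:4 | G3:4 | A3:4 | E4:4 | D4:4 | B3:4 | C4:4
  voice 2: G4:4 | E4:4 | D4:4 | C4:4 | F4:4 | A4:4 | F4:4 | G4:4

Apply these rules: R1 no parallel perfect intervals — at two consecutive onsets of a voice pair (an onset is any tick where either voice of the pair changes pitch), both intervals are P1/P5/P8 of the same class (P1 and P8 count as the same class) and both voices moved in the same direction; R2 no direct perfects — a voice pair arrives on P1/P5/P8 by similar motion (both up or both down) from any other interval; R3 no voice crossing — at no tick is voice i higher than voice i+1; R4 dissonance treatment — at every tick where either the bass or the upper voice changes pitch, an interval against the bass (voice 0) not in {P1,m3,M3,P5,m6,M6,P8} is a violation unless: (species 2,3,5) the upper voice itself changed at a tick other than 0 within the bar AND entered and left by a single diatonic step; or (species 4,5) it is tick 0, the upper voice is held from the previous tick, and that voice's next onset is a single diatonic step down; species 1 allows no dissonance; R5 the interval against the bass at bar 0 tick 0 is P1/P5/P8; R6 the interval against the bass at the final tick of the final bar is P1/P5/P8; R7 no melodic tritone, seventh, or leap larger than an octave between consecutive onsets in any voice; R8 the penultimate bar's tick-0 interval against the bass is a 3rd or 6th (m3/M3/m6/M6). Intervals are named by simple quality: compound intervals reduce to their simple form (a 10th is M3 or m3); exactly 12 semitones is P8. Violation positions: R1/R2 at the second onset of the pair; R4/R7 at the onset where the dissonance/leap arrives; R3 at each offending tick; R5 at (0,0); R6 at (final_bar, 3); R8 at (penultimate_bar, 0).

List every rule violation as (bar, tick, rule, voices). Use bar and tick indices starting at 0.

bar 0: v0=C3 v1=C4 v2=G4 downbeat P5
bar 1: v0=D3 v1=F3 v2=E4 downbeat M2
bar 2: v0=B2 v1=G3 v2=D4 downbeat m3
bar 3: v0=D3 v1=A3 v2=C4 downbeat m7
bar 4: v0=E3 v1=E4 v2=F4 downbeat m2
bar 5: v0=F3 v1=D4 v2=A4 downbeat M3
bar 6: v0=D3 v1=B3 v2=F4 downbeat m3
bar 7: v0=C3 v1=C4 v2=G4 downbeat P5
  -> R4 @ bar 1 tick 0 v(0, 2): D3/E4 M2 untreated
  -> R2 @ bar 3 tick 0 v(0, 1): B2/G3 m6 -> D3/A3 P5 similar
  -> R4 @ bar 3 tick 0 v(0, 2): D3/C4 m7 untreated
  -> R2 @ bar 4 tick 0 v(0, 1): D3/A3 P5 -> E3/E4 P8 similar
  -> R4 @ bar 4 tick 0 v(0, 2): E3/F4 m2 untreated
  -> R2 @ bar 7 tick 0 v(1, 2): B3/F4 TT -> C4/G4 P5 similar

(1, 0, R4, (0, 2))
(3, 0, R2, (0, 1))
(3, 0, R4, (0, 2))
(4, 0, R2, (0, 1))
(4, 0, R4, (0, 2))
(7, 0, R2, (1, 2))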